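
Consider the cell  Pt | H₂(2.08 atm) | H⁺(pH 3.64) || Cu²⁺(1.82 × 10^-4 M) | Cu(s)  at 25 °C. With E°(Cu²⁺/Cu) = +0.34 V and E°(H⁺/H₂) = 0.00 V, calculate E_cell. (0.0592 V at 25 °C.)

0.45 V

The Cu²⁺/Cu couple is the cathode, so E°_cell = 0.34 V; n = 2.
[H⁺] = 10^(−3.64) = 2.3 × 10^-4 M, and Q = [H⁺]^2 / ([Cu²⁺]·P(H₂)) = 1.39 × 10^-4.
E = E° − (0.0592/2) log Q = 0.34 − (0.0592/2)(-3.858) = 0.454 V.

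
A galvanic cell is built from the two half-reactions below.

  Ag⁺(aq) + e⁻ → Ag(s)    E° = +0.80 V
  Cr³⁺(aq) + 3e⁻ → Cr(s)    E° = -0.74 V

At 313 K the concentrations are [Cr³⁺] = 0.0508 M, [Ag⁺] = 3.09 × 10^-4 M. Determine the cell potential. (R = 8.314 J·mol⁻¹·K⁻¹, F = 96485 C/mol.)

1.35 V

The Ag⁺/Ag couple has the higher reduction potential and acts as the cathode, so E°_cell = +0.80 − (-0.74) = 1.54 V.
Balancing electrons gives n = 3; the reaction quotient is Q = [Cr³⁺]/[Ag⁺]^3 = 1.72 × 10^9.
E = E° − (RT/nF) ln Q = 1.54 − (8.314×313)/(3×96485) × (21.267) = 1.540 − 0.191 = 1.349 V.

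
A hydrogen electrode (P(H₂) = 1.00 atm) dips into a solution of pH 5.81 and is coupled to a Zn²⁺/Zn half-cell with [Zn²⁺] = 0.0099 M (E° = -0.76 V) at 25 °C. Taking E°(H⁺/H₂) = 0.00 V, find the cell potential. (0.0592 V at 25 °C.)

The hydrogen couple is the cathode, so E°_cell = 0.76 V; n = 2.
[H⁺] = 10^(−5.81) = 1.5 × 10^-6 M, and Q = [Zn²⁺]·P(H₂) / [H⁺]^2 = 4.13 × 10^9.
E = E° − (0.0592/2) log Q = 0.76 − (0.0592/2)(9.616) = 0.475 V.

0.48 V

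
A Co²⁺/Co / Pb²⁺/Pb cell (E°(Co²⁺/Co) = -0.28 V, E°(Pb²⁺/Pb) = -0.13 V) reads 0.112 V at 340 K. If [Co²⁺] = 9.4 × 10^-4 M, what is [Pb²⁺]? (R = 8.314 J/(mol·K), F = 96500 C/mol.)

From the Nernst equation, ln Q = nF(E° − E)/RT = 2×96500×(0.15 − 0.112)/(8.314×340) = 2.594, so Q = 13.4.
With Q = [Co²⁺]/[Pb²⁺] and the known concentrations, [Pb²⁺] in the denominator gives [Pb²⁺] = 7 × 10^-5 M.

7 × 10^-5 M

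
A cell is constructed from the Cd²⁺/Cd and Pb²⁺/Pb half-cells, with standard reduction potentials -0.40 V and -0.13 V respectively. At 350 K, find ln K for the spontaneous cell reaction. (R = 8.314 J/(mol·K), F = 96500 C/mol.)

ln K = 17.9

E°_cell = -0.13 − (-0.40) = 0.27 V, with n = 2 electrons transferred.
At equilibrium E = 0, so the Nernst equation gives ln K = nFE°/RT = (2)(96500)(0.27)/((8.314)(350)) = 17.91.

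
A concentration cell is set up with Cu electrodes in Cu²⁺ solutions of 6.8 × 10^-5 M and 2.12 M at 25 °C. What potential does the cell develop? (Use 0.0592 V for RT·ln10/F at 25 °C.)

0.13 V

Both half-cells are Cu²⁺/Cu, so E°_cell = 0. The concentrated side is the cathode; the cell reaction moves Cu²⁺ from high to low concentration with n = 2.
Q = [Cu²⁺]_dilute/[Cu²⁺]_conc = 6.8 × 10^-5/2.12 = 3.21 × 10^-5.
E = 0 − (0.0592/2) log Q = −(0.0592/2)(-4.494) = 0.1330 V.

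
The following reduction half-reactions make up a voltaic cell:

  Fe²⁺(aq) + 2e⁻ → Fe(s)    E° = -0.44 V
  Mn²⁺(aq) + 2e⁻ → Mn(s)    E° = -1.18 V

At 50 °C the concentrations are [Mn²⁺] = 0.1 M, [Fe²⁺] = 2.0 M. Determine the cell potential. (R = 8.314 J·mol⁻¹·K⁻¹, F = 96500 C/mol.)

The Fe²⁺/Fe couple has the higher reduction potential and acts as the cathode, so E°_cell = -0.44 − (-1.18) = 0.74 V.
Balancing electrons gives n = 2; the reaction quotient is Q = [Mn²⁺]/[Fe²⁺] = 0.0500.
E = E° − (RT/nF) ln Q = 0.74 − (8.314×323)/(2×96500) × (-2.996) = 0.740 + 0.042 = 0.782 V.

0.782 V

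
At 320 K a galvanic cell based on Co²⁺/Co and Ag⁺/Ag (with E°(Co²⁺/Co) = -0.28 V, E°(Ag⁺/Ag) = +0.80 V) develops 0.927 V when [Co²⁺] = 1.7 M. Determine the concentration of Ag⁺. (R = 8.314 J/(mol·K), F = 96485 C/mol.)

From the Nernst equation, ln Q = nF(E° − E)/RT = 2×96485×(1.08 − 0.927)/(8.314×320) = 11.097, so Q = 6.6 × 10^4.
With Q = [Co²⁺]/[Ag⁺]^2 and the known concentrations, [Ag⁺]^2 in the denominator gives [Ag⁺] = 0.0051 M.

0.0051 M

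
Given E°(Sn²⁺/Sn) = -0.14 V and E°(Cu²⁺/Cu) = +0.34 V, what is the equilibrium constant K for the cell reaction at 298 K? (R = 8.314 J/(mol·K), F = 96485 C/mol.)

E°_cell = +0.34 − (-0.14) = 0.48 V, with n = 2 electrons transferred.
At equilibrium E = 0, so the Nernst equation gives ln K = nFE°/RT = (2)(96485)(0.48)/((8.314)(298)) = 37.39.
K = e^37.39 = 1.7 × 10^16.

1.7 × 10^16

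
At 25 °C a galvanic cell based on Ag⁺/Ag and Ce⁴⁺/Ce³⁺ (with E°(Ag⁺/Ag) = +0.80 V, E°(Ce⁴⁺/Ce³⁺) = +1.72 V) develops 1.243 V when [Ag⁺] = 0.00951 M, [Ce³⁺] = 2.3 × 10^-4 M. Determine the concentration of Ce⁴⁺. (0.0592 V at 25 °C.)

0.63 M

From the Nernst equation, log Q = n(E° − E)/0.0592 = 1(0.92 − 1.243)/0.0592 = -5.456, so Q = 3.5 × 10^-6.
With Q = [Ag⁺]·[Ce³⁺]/[Ce⁴⁺] and the known concentrations, [Ce⁴⁺] in the denominator gives [Ce⁴⁺] = 0.63 M.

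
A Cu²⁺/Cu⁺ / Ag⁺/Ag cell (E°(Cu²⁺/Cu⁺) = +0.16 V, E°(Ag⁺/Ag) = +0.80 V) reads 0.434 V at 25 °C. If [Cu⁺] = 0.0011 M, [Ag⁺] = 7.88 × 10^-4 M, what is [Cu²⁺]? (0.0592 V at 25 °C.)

From the Nernst equation, log Q = n(E° − E)/0.0592 = 1(0.64 − 0.434)/0.0592 = 3.480, so Q = 3020.
With Q = [Cu²⁺]/([Cu⁺]·[Ag⁺]) and the known concentrations, [Cu²⁺] in the numerator gives [Cu²⁺] = 0.0026 M.

0.0026 M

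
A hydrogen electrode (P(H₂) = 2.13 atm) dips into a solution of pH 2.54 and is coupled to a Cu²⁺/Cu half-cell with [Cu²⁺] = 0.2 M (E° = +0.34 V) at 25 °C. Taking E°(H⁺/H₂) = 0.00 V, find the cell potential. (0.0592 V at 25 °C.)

0.48 V

The Cu²⁺/Cu couple is the cathode, so E°_cell = 0.34 V; n = 2.
[H⁺] = 10^(−2.54) = 0.0029 M, and Q = [H⁺]^2 / ([Cu²⁺]·P(H₂)) = 1.95 × 10^-5.
E = E° − (0.0592/2) log Q = 0.34 − (0.0592/2)(-4.709) = 0.479 V.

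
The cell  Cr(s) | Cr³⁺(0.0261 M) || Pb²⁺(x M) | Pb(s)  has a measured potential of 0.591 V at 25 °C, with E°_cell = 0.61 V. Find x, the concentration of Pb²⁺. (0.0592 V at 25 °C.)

0.02 M

From the Nernst equation, log Q = n(E° − E)/0.0592 = 6(0.61 − 0.591)/0.0592 = 1.926, so Q = 84.3.
With Q = [Cr³⁺]^2/[Pb²⁺]^3 and the known concentrations, [Pb²⁺]^3 in the denominator gives [Pb²⁺] = 0.02 M.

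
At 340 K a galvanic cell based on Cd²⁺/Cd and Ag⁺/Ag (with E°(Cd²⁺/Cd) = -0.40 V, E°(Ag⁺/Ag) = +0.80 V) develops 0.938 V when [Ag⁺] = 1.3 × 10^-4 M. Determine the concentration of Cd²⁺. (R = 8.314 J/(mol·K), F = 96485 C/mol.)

0.99 M

From the Nernst equation, ln Q = nF(E° − E)/RT = 2×96485×(1.20 − 0.938)/(8.314×340) = 17.886, so Q = 5.86 × 10^7.
With Q = [Cd²⁺]/[Ag⁺]^2 and the known concentrations, [Cd²⁺] in the numerator gives [Cd²⁺] = 0.99 M.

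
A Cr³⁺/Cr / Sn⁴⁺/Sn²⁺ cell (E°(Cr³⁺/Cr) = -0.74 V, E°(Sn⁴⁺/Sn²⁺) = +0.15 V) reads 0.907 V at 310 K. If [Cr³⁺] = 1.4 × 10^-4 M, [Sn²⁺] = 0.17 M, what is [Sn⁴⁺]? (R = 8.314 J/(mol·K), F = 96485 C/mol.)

0.0016 M

From the Nernst equation, ln Q = nF(E° − E)/RT = 6×96485×(0.89 − 0.907)/(8.314×310) = -3.818, so Q = 0.0220.
With Q = [Cr³⁺]^2·[Sn²⁺]^3/[Sn⁴⁺]^3 and the known concentrations, [Sn⁴⁺]^3 in the denominator gives [Sn⁴⁺] = 0.0016 M.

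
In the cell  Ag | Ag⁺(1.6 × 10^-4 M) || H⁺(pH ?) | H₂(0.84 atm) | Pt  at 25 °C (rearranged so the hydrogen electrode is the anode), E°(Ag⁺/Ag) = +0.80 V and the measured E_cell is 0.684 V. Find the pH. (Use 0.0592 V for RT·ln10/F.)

pH = 1.87

E°_cell = 0.80 V and n = 2.
log Q = n(E° − E)/0.0592 = 2×(0.80 − 0.684)/0.0592 = 3.919.
With Q = [H⁺]^2 / ([Ag⁺]^2·P(H₂)), solving for [H⁺] gives log[H⁺] = -1.874, so pH = 1.87.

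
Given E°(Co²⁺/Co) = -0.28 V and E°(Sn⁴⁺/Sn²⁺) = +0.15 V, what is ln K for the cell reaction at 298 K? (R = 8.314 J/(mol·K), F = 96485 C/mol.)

ln K = 33.5

E°_cell = +0.15 − (-0.28) = 0.43 V, with n = 2 electrons transferred.
At equilibrium E = 0, so the Nernst equation gives ln K = nFE°/RT = (2)(96485)(0.43)/((8.314)(298)) = 33.49.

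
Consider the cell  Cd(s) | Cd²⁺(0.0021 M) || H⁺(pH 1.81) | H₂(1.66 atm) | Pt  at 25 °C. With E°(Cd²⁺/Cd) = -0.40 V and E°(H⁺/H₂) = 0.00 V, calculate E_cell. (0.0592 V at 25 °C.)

The hydrogen couple is the cathode, so E°_cell = 0.40 V; n = 2.
[H⁺] = 10^(−1.81) = 0.015 M, and Q = [Cd²⁺]·P(H₂) / [H⁺]^2 = 14.5.
E = E° − (0.0592/2) log Q = 0.40 − (0.0592/2)(1.162) = 0.366 V.

0.37 V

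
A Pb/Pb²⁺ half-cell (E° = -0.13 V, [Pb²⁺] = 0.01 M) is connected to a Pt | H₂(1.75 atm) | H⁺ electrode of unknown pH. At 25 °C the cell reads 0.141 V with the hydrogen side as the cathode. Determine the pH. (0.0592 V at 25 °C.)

pH = 0.69

E°_cell = 0.13 V and n = 2.
log Q = n(E° − E)/0.0592 = 2×(0.13 − 0.141)/0.0592 = -0.372.
With Q = [Pb²⁺]·P(H₂) / [H⁺]^2, solving for [H⁺] gives log[H⁺] = -0.693, so pH = 0.69.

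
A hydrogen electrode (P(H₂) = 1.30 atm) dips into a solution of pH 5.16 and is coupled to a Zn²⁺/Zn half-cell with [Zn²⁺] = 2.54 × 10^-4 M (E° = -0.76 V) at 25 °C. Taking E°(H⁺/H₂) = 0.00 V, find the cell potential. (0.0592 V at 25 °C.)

The hydrogen couple is the cathode, so E°_cell = 0.76 V; n = 2.
[H⁺] = 10^(−5.16) = 6.9 × 10^-6 M, and Q = [Zn²⁺]·P(H₂) / [H⁺]^2 = 6.9 × 10^6.
E = E° − (0.0592/2) log Q = 0.76 − (0.0592/2)(6.839) = 0.558 V.

0.56 V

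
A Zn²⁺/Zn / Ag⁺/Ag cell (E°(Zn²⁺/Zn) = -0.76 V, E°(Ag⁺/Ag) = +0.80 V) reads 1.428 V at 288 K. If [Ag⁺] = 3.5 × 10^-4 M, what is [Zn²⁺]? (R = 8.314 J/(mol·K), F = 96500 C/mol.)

From the Nernst equation, ln Q = nF(E° − E)/RT = 2×96500×(1.56 − 1.428)/(8.314×288) = 10.640, so Q = 4.18 × 10^4.
With Q = [Zn²⁺]/[Ag⁺]^2 and the known concentrations, [Zn²⁺] in the numerator gives [Zn²⁺] = 0.0051 M.

0.0051 M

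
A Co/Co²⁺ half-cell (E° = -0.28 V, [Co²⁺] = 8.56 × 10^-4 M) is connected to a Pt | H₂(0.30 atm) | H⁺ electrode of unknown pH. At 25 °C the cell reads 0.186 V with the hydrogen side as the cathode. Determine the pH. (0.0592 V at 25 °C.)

E°_cell = 0.28 V and n = 2.
log Q = n(E° − E)/0.0592 = 2×(0.28 − 0.186)/0.0592 = 3.176.
With Q = [Co²⁺]·P(H₂) / [H⁺]^2, solving for [H⁺] gives log[H⁺] = -3.383, so pH = 3.38.

pH = 3.38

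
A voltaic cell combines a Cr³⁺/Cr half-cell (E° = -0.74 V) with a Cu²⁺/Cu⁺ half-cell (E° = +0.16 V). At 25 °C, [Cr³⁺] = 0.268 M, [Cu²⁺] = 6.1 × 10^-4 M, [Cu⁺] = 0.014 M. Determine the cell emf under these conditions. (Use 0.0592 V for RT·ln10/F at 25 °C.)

The Cu²⁺/Cu⁺ couple has the higher reduction potential and acts as the cathode, so E°_cell = +0.16 − (-0.74) = 0.90 V.
Balancing electrons gives n = 3; the reaction quotient is Q = [Cr³⁺]·[Cu⁺]^3/[Cu²⁺]^3 = 3240.
At 25 °C, E = E° − (0.0592/n) log Q = 0.90 − (0.0592/3)(3.511) = 0.900 − 0.069 = 0.831 V.

0.831 V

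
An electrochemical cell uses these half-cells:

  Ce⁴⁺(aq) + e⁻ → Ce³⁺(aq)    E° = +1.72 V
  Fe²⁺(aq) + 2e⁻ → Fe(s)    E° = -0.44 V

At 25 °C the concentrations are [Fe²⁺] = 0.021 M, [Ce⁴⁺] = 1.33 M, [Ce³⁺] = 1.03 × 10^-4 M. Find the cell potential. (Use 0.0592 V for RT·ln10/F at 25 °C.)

The Ce⁴⁺/Ce³⁺ couple has the higher reduction potential and acts as the cathode, so E°_cell = +1.72 − (-0.44) = 2.16 V.
Balancing electrons gives n = 2; the reaction quotient is Q = [Fe²⁺]·[Ce³⁺]^2/[Ce⁴⁺]^2 = 1.26 × 10^-10.
At 25 °C, E = E° − (0.0592/n) log Q = 2.16 − (0.0592/2)(-9.900) = 2.160 + 0.293 = 2.453 V.

2.45 V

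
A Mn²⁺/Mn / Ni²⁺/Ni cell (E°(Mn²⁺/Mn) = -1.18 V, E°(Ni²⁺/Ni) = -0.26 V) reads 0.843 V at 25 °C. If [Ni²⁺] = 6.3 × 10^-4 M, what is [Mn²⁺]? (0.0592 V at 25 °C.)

0.25 M

From the Nernst equation, log Q = n(E° − E)/0.0592 = 2(0.92 − 0.843)/0.0592 = 2.601, so Q = 399.
With Q = [Mn²⁺]/[Ni²⁺] and the known concentrations, [Mn²⁺] in the numerator gives [Mn²⁺] = 0.25 M.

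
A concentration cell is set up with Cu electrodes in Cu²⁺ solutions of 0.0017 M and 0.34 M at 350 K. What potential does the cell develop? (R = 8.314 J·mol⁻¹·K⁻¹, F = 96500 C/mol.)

0.080 V

Both half-cells are Cu²⁺/Cu, so E°_cell = 0. The concentrated side is the cathode; the cell reaction moves Cu²⁺ from high to low concentration with n = 2.
Q = [Cu²⁺]_dilute/[Cu²⁺]_conc = 0.0017/0.34 = 0.00500.
E = 0 − (RT/nF) ln Q = −((8.314×350)/(2×96500))(-5.298) = 0.0799 V.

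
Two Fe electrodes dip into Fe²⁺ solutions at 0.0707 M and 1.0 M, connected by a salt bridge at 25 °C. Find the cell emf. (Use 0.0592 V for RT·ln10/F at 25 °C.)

Both half-cells are Fe²⁺/Fe, so E°_cell = 0. The concentrated side is the cathode; the cell reaction moves Fe²⁺ from high to low concentration with n = 2.
Q = [Fe²⁺]_dilute/[Fe²⁺]_conc = 0.0707/1.0 = 0.0707.
E = 0 − (0.0592/2) log Q = −(0.0592/2)(-1.151) = 0.0341 V.

0.034 V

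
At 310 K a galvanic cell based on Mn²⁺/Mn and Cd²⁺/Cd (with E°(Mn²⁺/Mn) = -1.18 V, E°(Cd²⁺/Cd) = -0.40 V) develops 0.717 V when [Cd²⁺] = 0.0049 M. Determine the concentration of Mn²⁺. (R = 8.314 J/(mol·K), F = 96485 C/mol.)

0.55 M

From the Nernst equation, ln Q = nF(E° − E)/RT = 2×96485×(0.78 − 0.717)/(8.314×310) = 4.717, so Q = 112.
With Q = [Mn²⁺]/[Cd²⁺] and the known concentrations, [Mn²⁺] in the numerator gives [Mn²⁺] = 0.55 M.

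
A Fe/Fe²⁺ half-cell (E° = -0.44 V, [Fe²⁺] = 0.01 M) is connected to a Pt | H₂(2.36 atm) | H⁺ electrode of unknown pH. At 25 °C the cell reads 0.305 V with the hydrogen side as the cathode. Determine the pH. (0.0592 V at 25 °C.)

E°_cell = 0.44 V and n = 2.
log Q = n(E° − E)/0.0592 = 2×(0.44 − 0.305)/0.0592 = 4.561.
With Q = [Fe²⁺]·P(H₂) / [H⁺]^2, solving for [H⁺] gives log[H⁺] = -3.094, so pH = 3.09.

pH = 3.09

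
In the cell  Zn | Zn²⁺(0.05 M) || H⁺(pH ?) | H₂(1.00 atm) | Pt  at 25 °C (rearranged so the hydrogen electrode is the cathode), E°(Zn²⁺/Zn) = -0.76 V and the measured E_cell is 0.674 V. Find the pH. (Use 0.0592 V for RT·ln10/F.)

pH = 2.10

E°_cell = 0.76 V and n = 2.
log Q = n(E° − E)/0.0592 = 2×(0.76 − 0.674)/0.0592 = 2.905.
With Q = [Zn²⁺]·P(H₂) / [H⁺]^2, solving for [H⁺] gives log[H⁺] = -2.103, so pH = 2.10.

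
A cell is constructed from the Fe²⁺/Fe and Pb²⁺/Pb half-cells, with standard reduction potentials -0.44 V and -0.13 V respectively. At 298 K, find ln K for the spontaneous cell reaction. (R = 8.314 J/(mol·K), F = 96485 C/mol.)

E°_cell = -0.13 − (-0.44) = 0.31 V, with n = 2 electrons transferred.
At equilibrium E = 0, so the Nernst equation gives ln K = nFE°/RT = (2)(96485)(0.31)/((8.314)(298)) = 24.14.

ln K = 24.1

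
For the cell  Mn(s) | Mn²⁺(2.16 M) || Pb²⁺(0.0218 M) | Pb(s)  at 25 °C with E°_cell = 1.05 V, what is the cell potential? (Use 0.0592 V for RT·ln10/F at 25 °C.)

Balancing electrons gives n = 2; the reaction quotient is Q = [Mn²⁺]/[Pb²⁺] = 99.1.
At 25 °C, E = E° − (0.0592/n) log Q = 1.05 − (0.0592/2)(1.996) = 1.050 − 0.059 = 0.991 V.

0.991 V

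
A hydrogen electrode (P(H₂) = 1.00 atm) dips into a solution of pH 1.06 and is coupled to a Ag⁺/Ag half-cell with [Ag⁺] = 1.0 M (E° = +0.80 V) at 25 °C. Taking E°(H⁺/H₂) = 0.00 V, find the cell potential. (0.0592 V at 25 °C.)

The Ag⁺/Ag couple is the cathode, so E°_cell = 0.80 V; n = 2.
[H⁺] = 10^(−1.06) = 0.087 M, and Q = [H⁺]^2 / ([Ag⁺]^2·P(H₂)) = 0.00759.
E = E° − (0.0592/2) log Q = 0.80 − (0.0592/2)(-2.120) = 0.863 V.

0.86 V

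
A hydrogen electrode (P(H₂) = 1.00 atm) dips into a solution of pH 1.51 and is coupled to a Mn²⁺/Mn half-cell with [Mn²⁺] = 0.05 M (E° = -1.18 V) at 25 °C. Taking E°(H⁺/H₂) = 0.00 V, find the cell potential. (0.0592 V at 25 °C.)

The hydrogen couple is the cathode, so E°_cell = 1.18 V; n = 2.
[H⁺] = 10^(−1.51) = 0.031 M, and Q = [Mn²⁺]·P(H₂) / [H⁺]^2 = 52.4.
E = E° − (0.0592/2) log Q = 1.18 − (0.0592/2)(1.719) = 1.129 V.

1.13 V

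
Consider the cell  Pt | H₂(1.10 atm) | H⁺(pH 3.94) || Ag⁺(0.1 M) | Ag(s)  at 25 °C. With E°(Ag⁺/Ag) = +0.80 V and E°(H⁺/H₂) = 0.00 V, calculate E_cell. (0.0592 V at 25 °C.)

0.98 V

The Ag⁺/Ag couple is the cathode, so E°_cell = 0.80 V; n = 2.
[H⁺] = 10^(−3.94) = 1.1 × 10^-4 M, and Q = [H⁺]^2 / ([Ag⁺]^2·P(H₂)) = 1.2 × 10^-6.
E = E° − (0.0592/2) log Q = 0.80 − (0.0592/2)(-5.921) = 0.975 V.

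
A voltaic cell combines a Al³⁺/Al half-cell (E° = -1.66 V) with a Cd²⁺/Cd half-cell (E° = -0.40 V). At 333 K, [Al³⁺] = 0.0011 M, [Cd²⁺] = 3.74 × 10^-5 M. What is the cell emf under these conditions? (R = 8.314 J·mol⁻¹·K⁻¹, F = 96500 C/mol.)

The Cd²⁺/Cd couple has the higher reduction potential and acts as the cathode, so E°_cell = -0.40 − (-1.66) = 1.26 V.
Balancing electrons gives n = 6; the reaction quotient is Q = [Al³⁺]^2/[Cd²⁺]^3 = 2.31 × 10^7.
E = E° − (RT/nF) ln Q = 1.26 − (8.314×333)/(6×96500) × (16.957) = 1.260 − 0.081 = 1.179 V.

1.18 V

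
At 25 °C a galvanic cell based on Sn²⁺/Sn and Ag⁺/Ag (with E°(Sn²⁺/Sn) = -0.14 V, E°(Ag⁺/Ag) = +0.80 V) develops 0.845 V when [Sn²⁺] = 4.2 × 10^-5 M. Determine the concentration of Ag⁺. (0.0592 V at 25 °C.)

From the Nernst equation, log Q = n(E° − E)/0.0592 = 2(0.94 − 0.845)/0.0592 = 3.209, so Q = 1620.
With Q = [Sn²⁺]/[Ag⁺]^2 and the known concentrations, [Ag⁺]^2 in the denominator gives [Ag⁺] = 1.6 × 10^-4 M.

1.6 × 10^-4 M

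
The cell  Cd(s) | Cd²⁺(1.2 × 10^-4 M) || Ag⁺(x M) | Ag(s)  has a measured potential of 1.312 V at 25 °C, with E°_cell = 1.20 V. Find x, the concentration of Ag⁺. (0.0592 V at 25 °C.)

0.85 M

From the Nernst equation, log Q = n(E° − E)/0.0592 = 2(1.20 − 1.312)/0.0592 = -3.784, so Q = 1.65 × 10^-4.
With Q = [Cd²⁺]/[Ag⁺]^2 and the known concentrations, [Ag⁺]^2 in the denominator gives [Ag⁺] = 0.85 M.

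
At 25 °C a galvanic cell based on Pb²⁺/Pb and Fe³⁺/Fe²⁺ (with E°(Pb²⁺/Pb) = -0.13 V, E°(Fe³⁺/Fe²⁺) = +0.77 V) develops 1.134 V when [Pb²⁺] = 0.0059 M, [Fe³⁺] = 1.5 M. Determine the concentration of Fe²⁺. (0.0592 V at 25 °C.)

From the Nernst equation, log Q = n(E° − E)/0.0592 = 2(0.90 − 1.134)/0.0592 = -7.905, so Q = 1.24 × 10^-8.
With Q = [Pb²⁺]·[Fe²⁺]^2/[Fe³⁺]^2 and the known concentrations, [Fe²⁺]^2 in the numerator gives [Fe²⁺] = 0.0022 M.

0.0022 M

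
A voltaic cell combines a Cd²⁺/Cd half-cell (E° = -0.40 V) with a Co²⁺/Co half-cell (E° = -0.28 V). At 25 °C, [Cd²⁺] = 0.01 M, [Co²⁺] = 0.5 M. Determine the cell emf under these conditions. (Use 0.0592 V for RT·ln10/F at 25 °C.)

0.170 V

The Co²⁺/Co couple has the higher reduction potential and acts as the cathode, so E°_cell = -0.28 − (-0.40) = 0.12 V.
Balancing electrons gives n = 2; the reaction quotient is Q = [Cd²⁺]/[Co²⁺] = 0.0200.
At 25 °C, E = E° − (0.0592/n) log Q = 0.12 − (0.0592/2)(-1.699) = 0.120 + 0.050 = 0.170 V.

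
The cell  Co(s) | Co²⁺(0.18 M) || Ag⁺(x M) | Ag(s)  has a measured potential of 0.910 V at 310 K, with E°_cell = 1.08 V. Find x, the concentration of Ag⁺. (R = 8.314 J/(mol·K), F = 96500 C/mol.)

7.3 × 10^-4 M

From the Nernst equation, ln Q = nF(E° − E)/RT = 2×96500×(1.08 − 0.910)/(8.314×310) = 12.730, so Q = 3.38 × 10^5.
With Q = [Co²⁺]/[Ag⁺]^2 and the known concentrations, [Ag⁺]^2 in the denominator gives [Ag⁺] = 7.3 × 10^-4 M.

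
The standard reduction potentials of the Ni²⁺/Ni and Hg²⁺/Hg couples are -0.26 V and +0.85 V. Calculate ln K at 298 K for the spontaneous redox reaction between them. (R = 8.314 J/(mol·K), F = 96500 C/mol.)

E°_cell = +0.85 − (-0.26) = 1.11 V, with n = 2 electrons transferred.
At equilibrium E = 0, so the Nernst equation gives ln K = nFE°/RT = (2)(96500)(1.11)/((8.314)(298)) = 86.47.

ln K = 86.5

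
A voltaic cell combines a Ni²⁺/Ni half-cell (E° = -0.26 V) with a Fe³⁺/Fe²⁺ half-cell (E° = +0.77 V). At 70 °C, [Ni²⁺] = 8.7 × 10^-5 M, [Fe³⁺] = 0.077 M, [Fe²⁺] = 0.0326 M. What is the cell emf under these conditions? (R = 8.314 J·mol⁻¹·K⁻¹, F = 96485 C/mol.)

1.19 V

The Fe³⁺/Fe²⁺ couple has the higher reduction potential and acts as the cathode, so E°_cell = +0.77 − (-0.26) = 1.03 V.
Balancing electrons gives n = 2; the reaction quotient is Q = [Ni²⁺]·[Fe²⁺]^2/[Fe³⁺]^2 = 1.56 × 10^-5.
E = E° − (RT/nF) ln Q = 1.03 − (8.314×343)/(2×96485) × (-11.069) = 1.030 + 0.164 = 1.194 V.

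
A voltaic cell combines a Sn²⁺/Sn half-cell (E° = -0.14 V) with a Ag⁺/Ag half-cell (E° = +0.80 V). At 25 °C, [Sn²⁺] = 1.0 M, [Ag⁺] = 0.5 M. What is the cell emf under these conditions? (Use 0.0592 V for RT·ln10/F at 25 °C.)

The Ag⁺/Ag couple has the higher reduction potential and acts as the cathode, so E°_cell = +0.80 − (-0.14) = 0.94 V.
Balancing electrons gives n = 2; the reaction quotient is Q = [Sn²⁺]/[Ag⁺]^2 = 4.00.
At 25 °C, E = E° − (0.0592/n) log Q = 0.94 − (0.0592/2)(0.602) = 0.940 − 0.018 = 0.922 V.

0.922 V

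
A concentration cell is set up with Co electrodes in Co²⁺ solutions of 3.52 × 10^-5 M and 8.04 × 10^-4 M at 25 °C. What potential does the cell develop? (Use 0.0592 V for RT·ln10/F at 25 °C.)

Both half-cells are Co²⁺/Co, so E°_cell = 0. The concentrated side is the cathode; the cell reaction moves Co²⁺ from high to low concentration with n = 2.
Q = [Co²⁺]_dilute/[Co²⁺]_conc = 3.52 × 10^-5/8.04 × 10^-4 = 0.0438.
E = 0 − (0.0592/2) log Q = −(0.0592/2)(-1.359) = 0.0402 V.

0.040 V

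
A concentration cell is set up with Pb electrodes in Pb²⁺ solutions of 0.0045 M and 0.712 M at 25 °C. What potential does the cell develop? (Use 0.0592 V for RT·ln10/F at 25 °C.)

0.065 V

Both half-cells are Pb²⁺/Pb, so E°_cell = 0. The concentrated side is the cathode; the cell reaction moves Pb²⁺ from high to low concentration with n = 2.
Q = [Pb²⁺]_dilute/[Pb²⁺]_conc = 0.0045/0.712 = 0.00632.
E = 0 − (0.0592/2) log Q = −(0.0592/2)(-2.199) = 0.0651 V.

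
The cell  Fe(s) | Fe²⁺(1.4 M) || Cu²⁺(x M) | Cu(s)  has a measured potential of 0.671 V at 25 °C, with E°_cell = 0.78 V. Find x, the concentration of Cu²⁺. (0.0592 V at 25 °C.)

2.9 × 10^-4 M

From the Nernst equation, log Q = n(E° − E)/0.0592 = 2(0.78 − 0.671)/0.0592 = 3.682, so Q = 4810.
With Q = [Fe²⁺]/[Cu²⁺] and the known concentrations, [Cu²⁺] in the denominator gives [Cu²⁺] = 2.9 × 10^-4 M.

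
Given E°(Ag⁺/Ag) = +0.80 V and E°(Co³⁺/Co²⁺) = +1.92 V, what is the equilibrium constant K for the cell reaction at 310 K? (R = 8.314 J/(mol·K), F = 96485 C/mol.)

1.6 × 10^18

E°_cell = +1.92 − (+0.80) = 1.12 V, with n = 1 electron transferred.
At equilibrium E = 0, so the Nernst equation gives ln K = nFE°/RT = (1)(96485)(1.12)/((8.314)(310)) = 41.93.
K = e^41.93 = 1.6 × 10^18.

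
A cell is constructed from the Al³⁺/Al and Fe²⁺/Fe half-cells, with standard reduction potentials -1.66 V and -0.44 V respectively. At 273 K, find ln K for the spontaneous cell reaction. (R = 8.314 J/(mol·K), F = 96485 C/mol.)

E°_cell = -0.44 − (-1.66) = 1.22 V, with n = 6 electrons transferred.
At equilibrium E = 0, so the Nernst equation gives ln K = nFE°/RT = (6)(96485)(1.22)/((8.314)(273)) = 311.17.

ln K = 311.2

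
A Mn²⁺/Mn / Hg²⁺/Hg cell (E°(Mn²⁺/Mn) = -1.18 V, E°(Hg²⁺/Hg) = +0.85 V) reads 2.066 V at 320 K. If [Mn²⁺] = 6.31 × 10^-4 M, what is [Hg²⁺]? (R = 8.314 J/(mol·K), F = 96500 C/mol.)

From the Nernst equation, ln Q = nF(E° − E)/RT = 2×96500×(2.03 − 2.066)/(8.314×320) = -2.612, so Q = 0.0734.
With Q = [Mn²⁺]/[Hg²⁺] and the known concentrations, [Hg²⁺] in the denominator gives [Hg²⁺] = 0.0086 M.

0.0086 M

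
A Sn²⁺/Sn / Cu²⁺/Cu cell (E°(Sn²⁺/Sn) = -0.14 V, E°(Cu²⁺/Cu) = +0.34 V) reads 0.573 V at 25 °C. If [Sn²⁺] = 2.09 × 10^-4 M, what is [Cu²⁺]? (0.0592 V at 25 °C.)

From the Nernst equation, log Q = n(E° − E)/0.0592 = 2(0.48 − 0.573)/0.0592 = -3.142, so Q = 7.21 × 10^-4.
With Q = [Sn²⁺]/[Cu²⁺] and the known concentrations, [Cu²⁺] in the denominator gives [Cu²⁺] = 0.29 M.

0.29 M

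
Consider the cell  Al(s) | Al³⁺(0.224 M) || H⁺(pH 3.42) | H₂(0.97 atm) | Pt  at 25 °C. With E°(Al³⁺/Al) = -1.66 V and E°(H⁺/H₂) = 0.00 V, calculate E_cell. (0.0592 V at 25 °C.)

1.47 V

The hydrogen couple is the cathode, so E°_cell = 1.66 V; n = 6.
[H⁺] = 10^(−3.42) = 3.8 × 10^-4 M, and Q = [Al³⁺]^2·P(H₂)^3 / [H⁺]^6 = 1.52 × 10^19.
E = E° − (0.0592/6) log Q = 1.66 − (0.0592/6)(19.181) = 1.471 V.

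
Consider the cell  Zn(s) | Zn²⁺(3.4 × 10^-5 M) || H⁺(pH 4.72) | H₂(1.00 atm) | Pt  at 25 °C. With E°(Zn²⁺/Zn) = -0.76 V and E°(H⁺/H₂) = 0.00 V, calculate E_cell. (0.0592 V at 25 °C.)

0.61 V

The hydrogen couple is the cathode, so E°_cell = 0.76 V; n = 2.
[H⁺] = 10^(−4.72) = 1.9 × 10^-5 M, and Q = [Zn²⁺]·P(H₂) / [H⁺]^2 = 9.36 × 10^4.
E = E° − (0.0592/2) log Q = 0.76 − (0.0592/2)(4.971) = 0.613 V.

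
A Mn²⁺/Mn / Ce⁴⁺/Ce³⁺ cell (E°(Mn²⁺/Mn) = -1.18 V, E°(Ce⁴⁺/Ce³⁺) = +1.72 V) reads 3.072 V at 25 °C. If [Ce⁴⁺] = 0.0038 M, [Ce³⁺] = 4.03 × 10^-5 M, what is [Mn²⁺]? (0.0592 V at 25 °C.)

From the Nernst equation, log Q = n(E° − E)/0.0592 = 2(2.90 − 3.072)/0.0592 = -5.811, so Q = 1.55 × 10^-6.
With Q = [Mn²⁺]·[Ce³⁺]^2/[Ce⁴⁺]^2 and the known concentrations, [Mn²⁺] in the numerator gives [Mn²⁺] = 0.014 M.

0.014 M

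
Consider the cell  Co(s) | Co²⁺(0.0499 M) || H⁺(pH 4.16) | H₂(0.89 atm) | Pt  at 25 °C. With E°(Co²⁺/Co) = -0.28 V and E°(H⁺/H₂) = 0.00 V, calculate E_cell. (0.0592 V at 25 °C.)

0.074 V

The hydrogen couple is the cathode, so E°_cell = 0.28 V; n = 2.
[H⁺] = 10^(−4.16) = 6.9 × 10^-5 M, and Q = [Co²⁺]·P(H₂) / [H⁺]^2 = 9.28 × 10^6.
E = E° − (0.0592/2) log Q = 0.28 − (0.0592/2)(6.967) = 0.074 V.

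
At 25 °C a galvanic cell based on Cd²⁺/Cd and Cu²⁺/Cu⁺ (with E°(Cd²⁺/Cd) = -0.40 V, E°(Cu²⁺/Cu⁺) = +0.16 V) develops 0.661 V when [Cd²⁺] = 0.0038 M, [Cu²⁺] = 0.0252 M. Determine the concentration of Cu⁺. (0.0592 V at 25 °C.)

0.008 M

From the Nernst equation, log Q = n(E° − E)/0.0592 = 2(0.56 − 0.661)/0.0592 = -3.412, so Q = 3.87 × 10^-4.
With Q = [Cd²⁺]·[Cu⁺]^2/[Cu²⁺]^2 and the known concentrations, [Cu⁺]^2 in the numerator gives [Cu⁺] = 0.008 M.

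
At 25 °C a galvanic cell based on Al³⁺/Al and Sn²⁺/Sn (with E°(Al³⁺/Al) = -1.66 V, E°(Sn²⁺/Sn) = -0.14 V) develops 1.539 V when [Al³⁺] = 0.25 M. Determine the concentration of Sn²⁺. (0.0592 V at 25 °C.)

1.7 M

From the Nernst equation, log Q = n(E° − E)/0.0592 = 6(1.52 − 1.539)/0.0592 = -1.926, so Q = 0.0119.
With Q = [Al³⁺]^2/[Sn²⁺]^3 and the known concentrations, [Sn²⁺]^3 in the denominator gives [Sn²⁺] = 1.7 M.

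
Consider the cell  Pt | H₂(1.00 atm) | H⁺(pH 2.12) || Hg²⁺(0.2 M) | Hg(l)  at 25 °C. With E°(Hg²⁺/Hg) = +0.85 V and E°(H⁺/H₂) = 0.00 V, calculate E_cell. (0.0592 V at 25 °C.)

0.95 V

The Hg²⁺/Hg couple is the cathode, so E°_cell = 0.85 V; n = 2.
[H⁺] = 10^(−2.12) = 0.0076 M, and Q = [H⁺]^2 / ([Hg²⁺]·P(H₂)) = 2.88 × 10^-4.
E = E° − (0.0592/2) log Q = 0.85 − (0.0592/2)(-3.541) = 0.955 V.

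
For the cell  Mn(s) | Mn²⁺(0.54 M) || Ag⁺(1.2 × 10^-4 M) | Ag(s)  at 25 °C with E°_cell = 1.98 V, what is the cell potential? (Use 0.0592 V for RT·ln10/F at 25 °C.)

1.76 V

Balancing electrons gives n = 2; the reaction quotient is Q = [Mn²⁺]/[Ag⁺]^2 = 3.75 × 10^7.
At 25 °C, E = E° − (0.0592/n) log Q = 1.98 − (0.0592/2)(7.574) = 1.980 − 0.224 = 1.756 V.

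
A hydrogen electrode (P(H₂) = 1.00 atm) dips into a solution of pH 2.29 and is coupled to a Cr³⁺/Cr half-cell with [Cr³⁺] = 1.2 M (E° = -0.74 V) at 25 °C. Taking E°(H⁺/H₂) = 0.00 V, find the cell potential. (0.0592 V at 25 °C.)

0.60 V

The hydrogen couple is the cathode, so E°_cell = 0.74 V; n = 6.
[H⁺] = 10^(−2.29) = 0.0051 M, and Q = [Cr³⁺]^2·P(H₂)^3 / [H⁺]^6 = 7.91 × 10^13.
E = E° − (0.0592/6) log Q = 0.74 − (0.0592/6)(13.898) = 0.603 V.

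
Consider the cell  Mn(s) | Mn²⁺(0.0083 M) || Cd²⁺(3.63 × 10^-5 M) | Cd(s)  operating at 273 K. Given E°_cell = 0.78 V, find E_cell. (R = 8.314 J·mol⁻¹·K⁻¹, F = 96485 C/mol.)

0.716 V

Balancing electrons gives n = 2; the reaction quotient is Q = [Mn²⁺]/[Cd²⁺] = 229.
E = E° − (RT/nF) ln Q = 0.78 − (8.314×273)/(2×96485) × (5.432) = 0.780 − 0.064 = 0.716 V.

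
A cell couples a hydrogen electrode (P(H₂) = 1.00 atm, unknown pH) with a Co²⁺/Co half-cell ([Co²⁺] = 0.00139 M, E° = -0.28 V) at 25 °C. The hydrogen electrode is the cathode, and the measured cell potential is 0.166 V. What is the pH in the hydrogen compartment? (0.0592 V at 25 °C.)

pH = 3.35

E°_cell = 0.28 V and n = 2.
log Q = n(E° − E)/0.0592 = 2×(0.28 − 0.166)/0.0592 = 3.851.
With Q = [Co²⁺]·P(H₂) / [H⁺]^2, solving for [H⁺] gives log[H⁺] = -3.354, so pH = 3.35.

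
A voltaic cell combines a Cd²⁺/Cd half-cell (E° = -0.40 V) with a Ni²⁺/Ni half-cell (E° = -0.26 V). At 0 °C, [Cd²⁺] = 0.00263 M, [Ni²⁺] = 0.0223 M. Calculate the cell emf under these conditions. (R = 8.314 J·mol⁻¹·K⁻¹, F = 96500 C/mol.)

0.165 V

The Ni²⁺/Ni couple has the higher reduction potential and acts as the cathode, so E°_cell = -0.26 − (-0.40) = 0.14 V.
Balancing electrons gives n = 2; the reaction quotient is Q = [Cd²⁺]/[Ni²⁺] = 0.118.
E = E° − (RT/nF) ln Q = 0.14 − (8.314×273)/(2×96500) × (-2.138) = 0.140 + 0.025 = 0.165 V.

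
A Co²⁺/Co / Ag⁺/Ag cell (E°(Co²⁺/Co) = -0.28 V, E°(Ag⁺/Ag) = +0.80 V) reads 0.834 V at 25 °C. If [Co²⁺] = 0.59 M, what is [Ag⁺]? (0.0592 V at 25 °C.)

From the Nernst equation, log Q = n(E° − E)/0.0592 = 2(1.08 − 0.834)/0.0592 = 8.311, so Q = 2.05 × 10^8.
With Q = [Co²⁺]/[Ag⁺]^2 and the known concentrations, [Ag⁺]^2 in the denominator gives [Ag⁺] = 5.4 × 10^-5 M.

5.4 × 10^-5 M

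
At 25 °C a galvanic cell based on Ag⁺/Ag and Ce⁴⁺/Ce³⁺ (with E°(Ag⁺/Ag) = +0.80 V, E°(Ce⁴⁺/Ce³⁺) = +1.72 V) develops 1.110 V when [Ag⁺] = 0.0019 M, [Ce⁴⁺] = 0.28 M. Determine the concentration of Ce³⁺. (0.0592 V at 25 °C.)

0.091 M

From the Nernst equation, log Q = n(E° − E)/0.0592 = 1(0.92 − 1.110)/0.0592 = -3.209, so Q = 6.17 × 10^-4.
With Q = [Ag⁺]·[Ce³⁺]/[Ce⁴⁺] and the known concentrations, [Ce³⁺] in the numerator gives [Ce³⁺] = 0.091 M.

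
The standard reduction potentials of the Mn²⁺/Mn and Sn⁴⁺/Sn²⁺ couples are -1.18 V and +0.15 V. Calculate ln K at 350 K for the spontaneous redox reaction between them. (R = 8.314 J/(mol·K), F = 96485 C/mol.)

E°_cell = +0.15 − (-1.18) = 1.33 V, with n = 2 electrons transferred.
At equilibrium E = 0, so the Nernst equation gives ln K = nFE°/RT = (2)(96485)(1.33)/((8.314)(350)) = 88.20.

ln K = 88.2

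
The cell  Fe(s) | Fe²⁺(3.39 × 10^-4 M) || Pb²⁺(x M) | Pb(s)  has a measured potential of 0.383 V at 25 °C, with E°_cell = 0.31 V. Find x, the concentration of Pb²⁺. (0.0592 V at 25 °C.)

0.099 M

From the Nernst equation, log Q = n(E° − E)/0.0592 = 2(0.31 − 0.383)/0.0592 = -2.466, so Q = 0.00342.
With Q = [Fe²⁺]/[Pb²⁺] and the known concentrations, [Pb²⁺] in the denominator gives [Pb²⁺] = 0.099 M.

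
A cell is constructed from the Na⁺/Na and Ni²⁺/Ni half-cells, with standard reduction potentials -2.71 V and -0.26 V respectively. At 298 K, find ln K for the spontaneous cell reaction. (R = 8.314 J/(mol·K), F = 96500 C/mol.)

ln K = 190.9

E°_cell = -0.26 − (-2.71) = 2.45 V, with n = 2 electrons transferred.
At equilibrium E = 0, so the Nernst equation gives ln K = nFE°/RT = (2)(96500)(2.45)/((8.314)(298)) = 190.85.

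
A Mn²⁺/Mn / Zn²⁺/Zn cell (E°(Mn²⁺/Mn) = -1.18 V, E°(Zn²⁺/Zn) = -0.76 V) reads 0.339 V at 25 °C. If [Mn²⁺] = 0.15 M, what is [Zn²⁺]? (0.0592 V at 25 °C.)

2.8 × 10^-4 M

From the Nernst equation, log Q = n(E° − E)/0.0592 = 2(0.42 − 0.339)/0.0592 = 2.736, so Q = 545.
With Q = [Mn²⁺]/[Zn²⁺] and the known concentrations, [Zn²⁺] in the denominator gives [Zn²⁺] = 2.8 × 10^-4 M.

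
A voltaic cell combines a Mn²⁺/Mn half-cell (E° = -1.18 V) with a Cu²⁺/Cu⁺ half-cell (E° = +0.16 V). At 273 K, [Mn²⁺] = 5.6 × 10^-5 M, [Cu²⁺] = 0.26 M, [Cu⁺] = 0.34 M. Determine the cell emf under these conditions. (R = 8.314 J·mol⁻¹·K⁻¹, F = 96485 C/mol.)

1.45 V

The Cu²⁺/Cu⁺ couple has the higher reduction potential and acts as the cathode, so E°_cell = +0.16 − (-1.18) = 1.34 V.
Balancing electrons gives n = 2; the reaction quotient is Q = [Mn²⁺]·[Cu⁺]^2/[Cu²⁺]^2 = 9.58 × 10^-5.
E = E° − (RT/nF) ln Q = 1.34 − (8.314×273)/(2×96485) × (-9.254) = 1.340 + 0.109 = 1.449 V.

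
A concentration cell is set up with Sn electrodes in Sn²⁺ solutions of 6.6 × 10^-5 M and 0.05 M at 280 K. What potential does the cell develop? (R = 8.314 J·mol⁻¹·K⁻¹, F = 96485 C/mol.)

Both half-cells are Sn²⁺/Sn, so E°_cell = 0. The concentrated side is the cathode; the cell reaction moves Sn²⁺ from high to low concentration with n = 2.
Q = [Sn²⁺]_dilute/[Sn²⁺]_conc = 6.6 × 10^-5/0.05 = 0.00132.
E = 0 − (RT/nF) ln Q = −((8.314×280)/(2×96485))(-6.630) = 0.0800 V.

0.080 V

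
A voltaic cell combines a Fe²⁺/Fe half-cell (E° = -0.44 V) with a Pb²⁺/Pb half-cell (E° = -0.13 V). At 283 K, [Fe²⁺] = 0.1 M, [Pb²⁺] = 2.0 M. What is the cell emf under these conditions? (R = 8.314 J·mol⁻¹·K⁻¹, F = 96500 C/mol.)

0.347 V

The Pb²⁺/Pb couple has the higher reduction potential and acts as the cathode, so E°_cell = -0.13 − (-0.44) = 0.31 V.
Balancing electrons gives n = 2; the reaction quotient is Q = [Fe²⁺]/[Pb²⁺] = 0.0500.
E = E° − (RT/nF) ln Q = 0.31 − (8.314×283)/(2×96500) × (-2.996) = 0.310 + 0.037 = 0.347 V.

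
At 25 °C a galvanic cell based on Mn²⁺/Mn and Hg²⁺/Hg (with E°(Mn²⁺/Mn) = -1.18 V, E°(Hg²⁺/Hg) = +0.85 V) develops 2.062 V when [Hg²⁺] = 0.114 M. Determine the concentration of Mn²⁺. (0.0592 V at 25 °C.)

From the Nernst equation, log Q = n(E° − E)/0.0592 = 2(2.03 − 2.062)/0.0592 = -1.081, so Q = 0.0830.
With Q = [Mn²⁺]/[Hg²⁺] and the known concentrations, [Mn²⁺] in the numerator gives [Mn²⁺] = 0.0095 M.

0.0095 M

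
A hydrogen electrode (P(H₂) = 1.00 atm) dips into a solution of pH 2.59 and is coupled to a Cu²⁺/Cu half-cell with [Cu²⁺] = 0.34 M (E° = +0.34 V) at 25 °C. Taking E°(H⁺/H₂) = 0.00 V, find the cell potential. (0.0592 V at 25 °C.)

The Cu²⁺/Cu couple is the cathode, so E°_cell = 0.34 V; n = 2.
[H⁺] = 10^(−2.59) = 0.0026 M, and Q = [H⁺]^2 / ([Cu²⁺]·P(H₂)) = 1.94 × 10^-5.
E = E° − (0.0592/2) log Q = 0.34 − (0.0592/2)(-4.711) = 0.479 V.

0.48 V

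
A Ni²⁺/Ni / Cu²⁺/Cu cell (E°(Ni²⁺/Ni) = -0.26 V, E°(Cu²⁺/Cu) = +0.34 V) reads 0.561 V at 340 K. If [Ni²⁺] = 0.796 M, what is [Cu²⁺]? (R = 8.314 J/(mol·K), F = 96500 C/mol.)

0.056 M

From the Nernst equation, ln Q = nF(E° − E)/RT = 2×96500×(0.60 − 0.561)/(8.314×340) = 2.663, so Q = 14.3.
With Q = [Ni²⁺]/[Cu²⁺] and the known concentrations, [Cu²⁺] in the denominator gives [Cu²⁺] = 0.056 M.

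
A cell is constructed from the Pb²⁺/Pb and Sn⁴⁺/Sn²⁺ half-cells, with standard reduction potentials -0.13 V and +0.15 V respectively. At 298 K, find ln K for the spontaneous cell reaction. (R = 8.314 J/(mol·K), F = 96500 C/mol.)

ln K = 21.8

E°_cell = +0.15 − (-0.13) = 0.28 V, with n = 2 electrons transferred.
At equilibrium E = 0, so the Nernst equation gives ln K = nFE°/RT = (2)(96500)(0.28)/((8.314)(298)) = 21.81.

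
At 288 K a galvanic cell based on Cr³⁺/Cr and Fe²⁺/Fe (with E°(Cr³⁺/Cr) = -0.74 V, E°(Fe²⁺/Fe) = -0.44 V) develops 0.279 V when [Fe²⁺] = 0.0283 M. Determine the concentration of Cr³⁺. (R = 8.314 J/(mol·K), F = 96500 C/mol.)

From the Nernst equation, ln Q = nF(E° − E)/RT = 6×96500×(0.30 − 0.279)/(8.314×288) = 5.078, so Q = 160.
With Q = [Cr³⁺]^2/[Fe²⁺]^3 and the known concentrations, [Cr³⁺]^2 in the numerator gives [Cr³⁺] = 0.06 M.

0.06 M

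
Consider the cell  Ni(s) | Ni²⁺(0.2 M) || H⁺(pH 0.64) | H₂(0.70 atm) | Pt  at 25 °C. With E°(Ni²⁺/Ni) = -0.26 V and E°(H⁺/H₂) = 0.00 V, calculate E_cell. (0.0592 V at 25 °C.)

0.25 V

The hydrogen couple is the cathode, so E°_cell = 0.26 V; n = 2.
[H⁺] = 10^(−0.64) = 0.23 M, and Q = [Ni²⁺]·P(H₂) / [H⁺]^2 = 2.67.
E = E° − (0.0592/2) log Q = 0.26 − (0.0592/2)(0.426) = 0.247 V.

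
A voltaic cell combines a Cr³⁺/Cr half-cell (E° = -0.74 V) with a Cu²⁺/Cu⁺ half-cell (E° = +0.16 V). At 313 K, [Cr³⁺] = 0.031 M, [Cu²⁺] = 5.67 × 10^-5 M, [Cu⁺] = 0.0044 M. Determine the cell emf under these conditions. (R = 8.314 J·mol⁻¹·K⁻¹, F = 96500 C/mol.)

0.814 V

The Cu²⁺/Cu⁺ couple has the higher reduction potential and acts as the cathode, so E°_cell = +0.16 − (-0.74) = 0.90 V.
Balancing electrons gives n = 3; the reaction quotient is Q = [Cr³⁺]·[Cu⁺]^3/[Cu²⁺]^3 = 1.45 × 10^4.
E = E° − (RT/nF) ln Q = 0.90 − (8.314×313)/(3×96500) × (9.581) = 0.900 − 0.086 = 0.814 V.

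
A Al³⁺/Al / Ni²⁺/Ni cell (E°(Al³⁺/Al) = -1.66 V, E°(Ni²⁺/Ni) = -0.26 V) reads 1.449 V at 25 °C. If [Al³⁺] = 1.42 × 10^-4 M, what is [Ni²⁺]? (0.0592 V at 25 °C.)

From the Nernst equation, log Q = n(E° − E)/0.0592 = 6(1.40 − 1.449)/0.0592 = -4.966, so Q = 1.08 × 10^-5.
With Q = [Al³⁺]^2/[Ni²⁺]^3 and the known concentrations, [Ni²⁺]^3 in the denominator gives [Ni²⁺] = 0.12 M.

0.12 M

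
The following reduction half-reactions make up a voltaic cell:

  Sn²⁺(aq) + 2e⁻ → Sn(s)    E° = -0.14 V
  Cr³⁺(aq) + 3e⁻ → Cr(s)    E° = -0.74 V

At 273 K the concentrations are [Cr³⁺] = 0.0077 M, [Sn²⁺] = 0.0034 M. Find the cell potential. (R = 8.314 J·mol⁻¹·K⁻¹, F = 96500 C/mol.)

The Sn²⁺/Sn couple has the higher reduction potential and acts as the cathode, so E°_cell = -0.14 − (-0.74) = 0.60 V.
Balancing electrons gives n = 6; the reaction quotient is Q = [Cr³⁺]^2/[Sn²⁺]^3 = 1510.
E = E° − (RT/nF) ln Q = 0.60 − (8.314×273)/(6×96500) × (7.319) = 0.600 − 0.029 = 0.571 V.

0.571 V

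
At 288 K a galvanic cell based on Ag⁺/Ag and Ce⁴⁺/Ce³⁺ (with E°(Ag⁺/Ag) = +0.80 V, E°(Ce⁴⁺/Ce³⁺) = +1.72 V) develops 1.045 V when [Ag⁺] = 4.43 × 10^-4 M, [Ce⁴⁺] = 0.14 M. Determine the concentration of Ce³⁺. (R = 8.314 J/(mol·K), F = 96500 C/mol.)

From the Nernst equation, ln Q = nF(E° − E)/RT = 1×96500×(0.92 − 1.045)/(8.314×288) = -5.038, so Q = 0.00649.
With Q = [Ag⁺]·[Ce³⁺]/[Ce⁴⁺] and the known concentrations, [Ce³⁺] in the numerator gives [Ce³⁺] = 2.1 M.

2.1 M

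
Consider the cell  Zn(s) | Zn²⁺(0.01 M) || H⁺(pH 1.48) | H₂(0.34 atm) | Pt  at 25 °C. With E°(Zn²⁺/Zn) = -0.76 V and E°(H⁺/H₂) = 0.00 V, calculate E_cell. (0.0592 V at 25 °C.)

0.75 V

The hydrogen couple is the cathode, so E°_cell = 0.76 V; n = 2.
[H⁺] = 10^(−1.48) = 0.033 M, and Q = [Zn²⁺]·P(H₂) / [H⁺]^2 = 3.10.
E = E° − (0.0592/2) log Q = 0.76 − (0.0592/2)(0.491) = 0.745 V.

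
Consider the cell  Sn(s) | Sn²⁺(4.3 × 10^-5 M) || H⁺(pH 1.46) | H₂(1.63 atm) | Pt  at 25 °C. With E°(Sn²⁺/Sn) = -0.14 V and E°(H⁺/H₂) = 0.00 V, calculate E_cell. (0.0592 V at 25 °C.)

0.18 V

The hydrogen couple is the cathode, so E°_cell = 0.14 V; n = 2.
[H⁺] = 10^(−1.46) = 0.035 M, and Q = [Sn²⁺]·P(H₂) / [H⁺]^2 = 0.0583.
E = E° − (0.0592/2) log Q = 0.14 − (0.0592/2)(-1.234) = 0.177 V.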